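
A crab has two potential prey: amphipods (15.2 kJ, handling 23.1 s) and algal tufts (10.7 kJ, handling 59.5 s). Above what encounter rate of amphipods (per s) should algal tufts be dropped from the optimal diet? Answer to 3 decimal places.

At the threshold, the rate on amphipods alone equals the profitability of algal tufts: λ·15.2/(1 + λ·23.1) = 10.7/59.5 = 0.1798.
Rearranging, λ(15.2 − 0.1798×23.1) = 0.1798, so λ = 0.1798/11.05 = 0.01628 per s.

0.016 per s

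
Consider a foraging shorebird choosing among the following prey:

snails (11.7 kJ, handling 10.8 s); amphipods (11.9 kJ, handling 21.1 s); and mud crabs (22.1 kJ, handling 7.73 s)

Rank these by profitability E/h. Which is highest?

Profitability E/h (kJ/s): snails = 11.7/10.8 = 1.08, amphipods = 11.9/21.1 = 0.564, mud crabs = 22.1/7.73 = 2.86.
Ranked: mud crabs > snails > amphipods.

mud crabs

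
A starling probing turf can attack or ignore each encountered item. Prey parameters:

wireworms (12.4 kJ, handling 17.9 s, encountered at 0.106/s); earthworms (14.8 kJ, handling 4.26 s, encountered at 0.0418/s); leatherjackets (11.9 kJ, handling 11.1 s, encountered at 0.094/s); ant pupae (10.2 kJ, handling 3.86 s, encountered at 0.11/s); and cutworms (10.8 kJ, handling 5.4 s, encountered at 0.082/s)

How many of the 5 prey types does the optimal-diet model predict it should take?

Profitabilities (E/h, kJ/s): earthworms 3.47, ant pupae 2.64, cutworms 2, leatherjackets 1.07, wireworms 0.693. Add prey in this order while the next type's profitability exceeds the intake rate on those already taken.
Rate on top 1: 0.5251. ant pupae: 2.64 > 0.5251 → include.
Rate on top 2: 1.086. cutworms: 2 > 1.086 → include.
Rate on top 3: 1.284. leatherjackets: 1.07 < 1.284 → exclude; stop.
Optimal diet: earthworms, ant pupae, cutworms — 3 of 5 types.

3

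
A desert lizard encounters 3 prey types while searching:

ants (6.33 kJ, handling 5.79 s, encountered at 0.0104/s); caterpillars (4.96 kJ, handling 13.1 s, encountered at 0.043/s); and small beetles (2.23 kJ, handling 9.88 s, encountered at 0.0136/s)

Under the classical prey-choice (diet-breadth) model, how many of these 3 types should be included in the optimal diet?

3

Rank by E/h (kJ/s): ants 1.09, caterpillars 0.379, small beetles 0.226. Include each in turn until the next type's E/h falls below the running intake rate.
Rate on top 1: 0.06209. caterpillars: 0.379 > 0.06209 → include.
Rate on top 2: 0.1719. small beetles: 0.226 > 0.1719 → include.
Optimal diet: ants, caterpillars, small beetles — 3 of 3 types.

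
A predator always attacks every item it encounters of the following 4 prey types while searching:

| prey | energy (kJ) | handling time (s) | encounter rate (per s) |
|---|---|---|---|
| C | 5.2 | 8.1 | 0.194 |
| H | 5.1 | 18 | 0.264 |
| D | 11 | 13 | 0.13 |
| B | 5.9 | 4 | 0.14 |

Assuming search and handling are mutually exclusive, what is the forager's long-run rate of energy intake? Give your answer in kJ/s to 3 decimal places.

0.482 kJ/s

R = (0.194×5.2 + 0.264×5.1 + 0.13×11 + 0.14×5.9) / (1 + 0.194×8.1 + 0.264×18 + 0.13×13 + 0.14×4) = 4.611/9.573 = 0.4817 kJ/s.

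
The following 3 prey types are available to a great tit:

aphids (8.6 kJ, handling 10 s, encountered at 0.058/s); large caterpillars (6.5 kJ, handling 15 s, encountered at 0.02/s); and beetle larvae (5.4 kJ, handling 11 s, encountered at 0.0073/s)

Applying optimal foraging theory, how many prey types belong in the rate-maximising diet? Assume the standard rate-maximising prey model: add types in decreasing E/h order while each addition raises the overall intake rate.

E/h in descending order: aphids 0.86, beetle larvae 0.491, large caterpillars 0.433 kJ/s. The optimal diet is the largest prefix of this list for which every included type satisfies E_i/h_i > R on the types above it.
Rate on top 1: 0.3157. beetle larvae: 0.491 > 0.3157 → include.
Rate on top 2: 0.3242. large caterpillars: 0.433 > 0.3242 → include.
Optimal diet: aphids, beetle larvae, large caterpillars — 3 of 3 types.

3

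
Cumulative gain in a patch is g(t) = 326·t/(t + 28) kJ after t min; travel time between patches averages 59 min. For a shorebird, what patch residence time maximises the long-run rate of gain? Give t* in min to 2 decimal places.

40.64 min

By the marginal value theorem, leave when the instantaneous gain rate g'(t) equals the habitat-wide average g(t)/(T + t).
g'(t) = 326·28/(t + 28)². Setting 326·28/(t+28)² = 326t/[(t+28)(59+t)] gives 28(59+t) = t(t+28), so t² = 28×59 = 1652.
t* = √1652 = 40.64 min.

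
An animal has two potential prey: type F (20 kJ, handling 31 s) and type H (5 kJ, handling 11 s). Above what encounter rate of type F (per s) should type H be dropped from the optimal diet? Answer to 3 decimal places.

0.077 per s

The zero-one rule: include type H iff E₂/h₂ > λE₁/(1+λh₁). Equality gives the switch point.
λE₁h₂ = E₂ + λE₂h₁ ⇒ λ = E₂/(E₁h₂ − E₂h₁) = 5/(220 − 155) = 0.07692 per s.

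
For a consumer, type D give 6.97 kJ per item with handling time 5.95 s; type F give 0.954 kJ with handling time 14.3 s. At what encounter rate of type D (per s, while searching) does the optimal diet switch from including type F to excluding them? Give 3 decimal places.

0.010 per s

The zero-one rule: include type F iff E₂/h₂ > λE₁/(1+λh₁). Equality gives the switch point.
λE₁h₂ = E₂ + λE₂h₁ ⇒ λ = E₂/(E₁h₂ − E₂h₁) = 0.954/(99.67 − 5.676) = 0.01015 per s.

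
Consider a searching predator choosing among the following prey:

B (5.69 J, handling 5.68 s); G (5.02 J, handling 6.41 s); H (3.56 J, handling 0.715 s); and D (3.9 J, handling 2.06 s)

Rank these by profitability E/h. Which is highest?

H

In descending order of E/h:
H: 3.56/0.715 = 4.98 J/s
D: 3.9/2.06 = 1.89 J/s
B: 5.69/5.68 = 1 J/s
G: 5.02/6.41 = 0.783 J/s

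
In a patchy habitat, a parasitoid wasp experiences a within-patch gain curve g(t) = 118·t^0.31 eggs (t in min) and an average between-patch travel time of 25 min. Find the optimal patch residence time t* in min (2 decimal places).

Optimal t* satisfies g'(t*) = g(t*)/(T + t*).
g'(t) = 0.31·118·t^-0.69. Setting 0.31·118·t^-0.69 = 118·t^0.31/(25+t) gives 0.31(25+t) = t, so 0.69·t = 0.31×25.
t* = 0.31×25/0.69 = 11.23 min.

11.23 min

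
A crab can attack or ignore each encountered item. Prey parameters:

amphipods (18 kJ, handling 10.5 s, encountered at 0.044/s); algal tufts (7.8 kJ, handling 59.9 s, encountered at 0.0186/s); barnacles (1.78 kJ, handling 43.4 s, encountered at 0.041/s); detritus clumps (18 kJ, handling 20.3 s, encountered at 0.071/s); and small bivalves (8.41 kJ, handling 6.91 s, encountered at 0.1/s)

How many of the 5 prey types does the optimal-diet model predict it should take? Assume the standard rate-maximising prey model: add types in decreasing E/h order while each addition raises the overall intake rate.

Profitabilities (E/h, kJ/s): amphipods 1.71, small bivalves 1.22, detritus clumps 0.887, algal tufts 0.13, barnacles 0.041. Add prey in this order while the next type's profitability exceeds the intake rate on those already taken.
Rate on top 1: 0.5417. small bivalves: 1.22 > 0.5417 → include.
Rate on top 2: 0.7585. detritus clumps: 0.887 > 0.7585 → include.
Rate on top 3: 0.8099. algal tufts: 0.13 < 0.8099 → exclude; stop.
Optimal diet: amphipods, small bivalves, detritus clumps — 3 of 5 types.

3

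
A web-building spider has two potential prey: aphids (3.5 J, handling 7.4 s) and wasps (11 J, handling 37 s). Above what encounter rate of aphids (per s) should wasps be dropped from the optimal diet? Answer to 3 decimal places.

0.229 per s

At the threshold, the rate on aphids alone equals the profitability of wasps: λ·3.5/(1 + λ·7.4) = 11/37 = 0.2973.
Rearranging, λ(3.5 − 0.2973×7.4) = 0.2973, so λ = 0.2973/1.3 = 0.2287 per s.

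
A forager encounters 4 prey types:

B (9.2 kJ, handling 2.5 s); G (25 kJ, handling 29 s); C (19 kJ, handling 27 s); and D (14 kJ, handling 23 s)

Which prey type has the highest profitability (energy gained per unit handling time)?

Profitability E/h (kJ/s): B = 9.2/2.5 = 3.68, G = 25/29 = 0.862, C = 19/27 = 0.704, D = 14/23 = 0.609.
Ranked: B > G > C > D.

B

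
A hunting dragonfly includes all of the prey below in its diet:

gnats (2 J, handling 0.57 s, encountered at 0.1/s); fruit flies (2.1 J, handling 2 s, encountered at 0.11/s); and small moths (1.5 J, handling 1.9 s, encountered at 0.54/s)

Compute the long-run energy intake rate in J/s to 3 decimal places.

0.539 J/s

R = Σλ_iE_i / (1 + Σλ_ih_i)
Numerator: 0.1×2 + 0.11×2.1 + 0.54×1.5 = 1.241
Denominator: 1 + 0.1×0.57 + 0.11×2 + 0.54×1.9 = 2.303
R = 1.241/2.303 = 0.5389 J/s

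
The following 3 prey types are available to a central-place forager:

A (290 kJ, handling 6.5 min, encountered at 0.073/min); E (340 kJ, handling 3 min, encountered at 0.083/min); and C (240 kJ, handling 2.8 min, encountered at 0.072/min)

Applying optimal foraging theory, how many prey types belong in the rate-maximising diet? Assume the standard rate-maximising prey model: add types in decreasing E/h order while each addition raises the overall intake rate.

3

E/h in descending order: E 113, C 85.7, A 44.6 kJ/min. The optimal diet is the largest prefix of this list for which every included type satisfies E_i/h_i > R on the types above it.
Rate on top 1: 22.59. C: 85.7 > 22.59 → include.
Rate on top 2: 31.37. A: 44.6 > 31.37 → include.
Optimal diet: E, C, A — 3 of 3 types.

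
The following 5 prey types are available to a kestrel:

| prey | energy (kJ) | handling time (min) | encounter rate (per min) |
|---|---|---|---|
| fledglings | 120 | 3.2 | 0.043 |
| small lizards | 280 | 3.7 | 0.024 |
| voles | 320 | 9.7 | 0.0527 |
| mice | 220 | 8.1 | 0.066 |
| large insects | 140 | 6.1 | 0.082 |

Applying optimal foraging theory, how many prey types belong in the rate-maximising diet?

5

Rank by E/h (kJ/min): small lizards 75.7, fledglings 37.5, voles 33, mice 27.2, large insects 23. Include each in turn until the next type's E/h falls below the running intake rate.
Rate on top 1: 6.172. fledglings: 37.5 > 6.172 → include.
Rate on top 2: 9.687. voles: 33 > 9.687 → include.
Rate on top 3: 16.54. mice: 27.2 > 16.54 → include.
Rate on top 4: 19.04. large insects: 23 > 19.04 → include.
Optimal diet: small lizards, fledglings, voles, mice, large insects — 5 of 5 types.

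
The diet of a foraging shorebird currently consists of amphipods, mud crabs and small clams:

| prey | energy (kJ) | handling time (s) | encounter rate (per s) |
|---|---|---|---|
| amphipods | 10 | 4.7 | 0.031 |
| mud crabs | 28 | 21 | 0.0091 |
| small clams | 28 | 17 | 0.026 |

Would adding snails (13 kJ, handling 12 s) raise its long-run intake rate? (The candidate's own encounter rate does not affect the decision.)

Yes

Intake rate on the current diet: R = (0.031×10 + 0.0091×28 + 0.026×28) / (1 + 0.031×4.7 + 0.0091×21 + 0.026×17) = 1.293/1.779 = 0.7268 kJ/s.
snails: E/h = 13/12 = 1.083 kJ/s.
1.083 > 0.7268, so adding snails raises the average — include it.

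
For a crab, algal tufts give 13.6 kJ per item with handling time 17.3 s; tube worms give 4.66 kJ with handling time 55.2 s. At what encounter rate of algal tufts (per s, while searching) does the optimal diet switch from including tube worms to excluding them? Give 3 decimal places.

0.007 per s

At the threshold, the rate on algal tufts alone equals the profitability of tube worms: λ·13.6/(1 + λ·17.3) = 4.66/55.2 = 0.08442.
Rearranging, λ(13.6 − 0.08442×17.3) = 0.08442, so λ = 0.08442/12.14 = 0.006954 per s.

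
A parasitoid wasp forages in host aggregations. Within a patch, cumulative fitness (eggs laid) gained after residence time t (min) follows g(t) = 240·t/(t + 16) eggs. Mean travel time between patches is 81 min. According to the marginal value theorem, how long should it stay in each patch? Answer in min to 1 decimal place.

36.0 min

Maximise g(t)/(T+t): set derivative to zero → g'(t)(T+t) = g(t).
g'(t) = 240·16/(t + 16)². Setting 240·16/(t+16)² = 240t/[(t+16)(81+t)] gives 16(81+t) = t(t+16), so t² = 16×81 = 1296.
t* = √1296 = 36 min.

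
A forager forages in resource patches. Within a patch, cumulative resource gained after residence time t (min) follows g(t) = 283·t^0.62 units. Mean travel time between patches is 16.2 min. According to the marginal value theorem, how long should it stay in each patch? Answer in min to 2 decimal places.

By the marginal value theorem, leave when the instantaneous gain rate g'(t) equals the habitat-wide average g(t)/(T + t).
g'(t) = 0.62·283·t^-0.38. Setting 0.62·283·t^-0.38 = 283·t^0.62/(16.2+t) gives 0.62(16.2+t) = t, so 0.38·t = 0.62×16.2.
t* = 0.62×16.2/0.38 = 26.43 min.

26.43 min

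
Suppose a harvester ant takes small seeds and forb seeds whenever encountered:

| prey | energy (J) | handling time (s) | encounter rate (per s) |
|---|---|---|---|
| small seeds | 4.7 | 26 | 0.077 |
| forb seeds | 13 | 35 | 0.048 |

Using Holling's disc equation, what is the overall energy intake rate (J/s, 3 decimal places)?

Energy encountered per unit search time: 0.077×4.7 + 0.048×13 = 0.9859 J/s.
Handling time per unit search time: 0.077×26 + 0.048×35 = 3.682.
Rate = 0.9859/(1 + 3.682) = 0.2106 J/s.

0.211 J/s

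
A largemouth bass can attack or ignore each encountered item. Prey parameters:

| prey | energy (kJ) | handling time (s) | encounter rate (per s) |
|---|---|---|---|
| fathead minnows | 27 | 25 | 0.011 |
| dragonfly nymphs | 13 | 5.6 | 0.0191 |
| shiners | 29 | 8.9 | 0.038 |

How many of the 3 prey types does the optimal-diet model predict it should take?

3

E/h in descending order: shiners 3.26, dragonfly nymphs 2.32, fathead minnows 1.08 kJ/s. The optimal diet is the largest prefix of this list for which every included type satisfies E_i/h_i > R on the types above it.
Rate on top 1: 0.8235. dragonfly nymphs: 2.32 > 0.8235 → include.
Rate on top 2: 0.9344. fathead minnows: 1.08 > 0.9344 → include.
Optimal diet: shiners, dragonfly nymphs, fathead minnows — 3 of 3 types.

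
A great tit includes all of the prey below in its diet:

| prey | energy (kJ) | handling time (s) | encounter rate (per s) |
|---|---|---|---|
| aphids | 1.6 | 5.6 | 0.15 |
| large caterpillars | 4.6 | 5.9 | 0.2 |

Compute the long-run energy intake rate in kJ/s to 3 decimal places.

Energy encountered per unit search time: 0.15×1.6 + 0.2×4.6 = 1.16 kJ/s.
Handling time per unit search time: 0.15×5.6 + 0.2×5.9 = 2.02.
Rate = 1.16/(1 + 2.02) = 0.3841 kJ/s.

0.384 kJ/s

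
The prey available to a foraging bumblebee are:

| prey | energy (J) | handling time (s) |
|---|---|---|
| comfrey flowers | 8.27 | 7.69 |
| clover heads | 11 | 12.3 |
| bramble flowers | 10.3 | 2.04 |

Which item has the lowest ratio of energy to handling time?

clover heads

Profitability E/h (J/s): comfrey flowers = 8.27/7.69 = 1.08, clover heads = 11/12.3 = 0.894, bramble flowers = 10.3/2.04 = 5.05.
Ranked: bramble flowers > comfrey flowers > clover heads.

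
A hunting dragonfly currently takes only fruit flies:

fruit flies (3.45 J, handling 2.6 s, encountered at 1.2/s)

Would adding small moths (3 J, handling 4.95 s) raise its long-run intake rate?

No

Current rate: (1.2×3.45)/(1 + 1.2×2.6) = 1.005 J/s.
small moths: E/h = 3/4.95 = 0.6061 J/s.
0.6061 < 1.005, so adding small moths would lower the average — exclude it.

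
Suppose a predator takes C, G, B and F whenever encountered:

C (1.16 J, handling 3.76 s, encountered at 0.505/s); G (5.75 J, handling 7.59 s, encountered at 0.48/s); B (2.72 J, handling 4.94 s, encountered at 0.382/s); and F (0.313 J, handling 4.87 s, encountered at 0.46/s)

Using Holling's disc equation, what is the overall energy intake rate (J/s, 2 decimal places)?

0.42 J/s

R = (0.505×1.16 + 0.48×5.75 + 0.382×2.72 + 0.46×0.313) / (1 + 0.505×3.76 + 0.48×7.59 + 0.382×4.94 + 0.46×4.87) = 4.529/10.67 = 0.4245 J/s.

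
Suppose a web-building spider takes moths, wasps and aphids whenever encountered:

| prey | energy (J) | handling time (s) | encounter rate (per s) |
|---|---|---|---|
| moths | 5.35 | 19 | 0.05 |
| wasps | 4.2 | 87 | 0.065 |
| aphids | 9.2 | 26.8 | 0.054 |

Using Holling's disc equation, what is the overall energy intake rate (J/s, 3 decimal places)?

0.115 J/s

R = (0.05×5.35 + 0.065×4.2 + 0.054×9.2) / (1 + 0.05×19 + 0.065×87 + 0.054×26.8) = 1.037/9.052 = 0.1146 J/s.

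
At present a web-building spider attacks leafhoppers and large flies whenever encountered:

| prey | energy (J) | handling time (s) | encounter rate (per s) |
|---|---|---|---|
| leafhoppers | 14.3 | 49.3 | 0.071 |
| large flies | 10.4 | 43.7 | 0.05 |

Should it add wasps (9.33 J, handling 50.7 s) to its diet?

No

Current rate: (0.071×14.3 + 0.05×10.4)/(1 + 0.071×49.3 + 0.05×43.7) = 0.2297 J/s.
Profitability of wasps: 9.33/50.7 = 0.184 J/s.
Since 0.184 < R, time spent handling wasps is better spent searching.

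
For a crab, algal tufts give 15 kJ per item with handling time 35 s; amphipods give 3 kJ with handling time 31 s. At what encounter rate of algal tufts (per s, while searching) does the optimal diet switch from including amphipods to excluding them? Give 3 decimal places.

0.008 per s

Drop amphipods once their profitability E₂/h₂ falls below the rate achievable on algal tufts alone: E₂/h₂ = λE₁/(1 + λh₁).
Solve for λ: λE₁h₂ = E₂(1 + λh₁) → λ(E₁h₂ − E₂h₁) = E₂ → λ = E₂/(E₁h₂ − E₂h₁).
λ = 3/(15×31 − 3×35) = 3/360 = 0.008333 per s.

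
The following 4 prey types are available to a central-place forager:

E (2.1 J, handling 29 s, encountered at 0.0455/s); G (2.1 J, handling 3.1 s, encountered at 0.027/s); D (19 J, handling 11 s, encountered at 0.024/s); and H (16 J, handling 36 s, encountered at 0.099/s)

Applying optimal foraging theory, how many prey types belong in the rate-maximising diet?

Rank by E/h (J/s): D 1.73, G 0.677, H 0.444, E 0.0724. Include each in turn until the next type's E/h falls below the running intake rate.
Rate on top 1: 0.3608. G: 0.677 > 0.3608 → include.
Rate on top 2: 0.3804. H: 0.444 > 0.3804 → include.
Rate on top 3: 0.4269. E: 0.0724 < 0.4269 → exclude; stop.
Optimal diet: D, G, H — 3 of 4 types.

3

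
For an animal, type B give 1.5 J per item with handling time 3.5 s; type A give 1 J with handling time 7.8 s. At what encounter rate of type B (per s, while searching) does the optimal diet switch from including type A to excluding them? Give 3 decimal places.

0.122 per s

At the threshold, the rate on type B alone equals the profitability of type A: λ·1.5/(1 + λ·3.5) = 1/7.8 = 0.1282.
Rearranging, λ(1.5 − 0.1282×3.5) = 0.1282, so λ = 0.1282/1.051 = 0.122 per s.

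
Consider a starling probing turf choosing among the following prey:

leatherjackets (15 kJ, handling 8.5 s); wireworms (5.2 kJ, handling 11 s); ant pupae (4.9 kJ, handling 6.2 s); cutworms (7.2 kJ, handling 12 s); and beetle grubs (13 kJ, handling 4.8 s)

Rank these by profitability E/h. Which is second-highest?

leatherjackets

In descending order of E/h:
beetle grubs: 13/4.8 = 2.71 kJ/s
leatherjackets: 15/8.5 = 1.76 kJ/s
ant pupae: 4.9/6.2 = 0.79 kJ/s
cutworms: 7.2/12 = 0.6 kJ/s
wireworms: 5.2/11 = 0.473 kJ/s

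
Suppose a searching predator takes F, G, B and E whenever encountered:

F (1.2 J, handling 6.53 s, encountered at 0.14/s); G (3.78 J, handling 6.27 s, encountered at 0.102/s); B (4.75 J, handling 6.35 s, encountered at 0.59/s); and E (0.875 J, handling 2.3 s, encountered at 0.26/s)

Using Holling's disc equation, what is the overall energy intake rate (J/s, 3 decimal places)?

R = (0.14×1.2 + 0.102×3.78 + 0.59×4.75 + 0.26×0.875) / (1 + 0.14×6.53 + 0.102×6.27 + 0.59×6.35 + 0.26×2.3) = 3.584/6.898 = 0.5195 J/s.

0.519 J/s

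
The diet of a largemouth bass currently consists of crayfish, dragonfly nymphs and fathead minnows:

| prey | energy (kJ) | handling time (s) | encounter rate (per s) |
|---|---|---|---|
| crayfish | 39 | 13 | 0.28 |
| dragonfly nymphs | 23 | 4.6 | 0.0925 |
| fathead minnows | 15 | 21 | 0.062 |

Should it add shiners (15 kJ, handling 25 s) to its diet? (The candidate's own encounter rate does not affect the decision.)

Intake rate on the current diet: R = (0.28×39 + 0.0925×23 + 0.062×15) / (1 + 0.28×13 + 0.0925×4.6 + 0.062×21) = 13.98/6.368 = 2.195 kJ/s.
Profitability of shiners: 15/25 = 0.6 kJ/s.
0.6 < 2.195, so adding shiners would lower the average — exclude it.

No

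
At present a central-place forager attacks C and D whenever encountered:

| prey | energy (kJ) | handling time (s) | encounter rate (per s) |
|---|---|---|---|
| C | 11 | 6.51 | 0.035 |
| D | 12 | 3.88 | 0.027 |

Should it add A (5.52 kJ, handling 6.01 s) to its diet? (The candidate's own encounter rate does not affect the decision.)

Current rate: (0.035×11 + 0.027×12)/(1 + 0.035×6.51 + 0.027×3.88) = 0.532 kJ/s.
A: E/h = 5.52/6.01 = 0.9185 kJ/s.
0.9185 > 0.532, so adding A raises the average — include it.

Yes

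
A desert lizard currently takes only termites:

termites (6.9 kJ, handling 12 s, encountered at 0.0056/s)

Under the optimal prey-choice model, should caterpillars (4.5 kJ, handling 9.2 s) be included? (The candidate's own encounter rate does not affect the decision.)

Yes

Intake rate on the current diet: R = (0.0056×6.9) / (1 + 0.0056×12) = 0.03864/1.067 = 0.03621 kJ/s.
Profitability of caterpillars: 4.5/9.2 = 0.4891 kJ/s.
Since 0.4891 > R, including caterpillars increases the long-run rate.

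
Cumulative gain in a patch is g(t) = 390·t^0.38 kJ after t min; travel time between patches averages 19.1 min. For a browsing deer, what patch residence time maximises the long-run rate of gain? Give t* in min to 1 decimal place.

Optimal t* satisfies g'(t*) = g(t*)/(T + t*).
g'(t) = 0.38·390·t^-0.62. Setting 0.38·390·t^-0.62 = 390·t^0.38/(19.1+t) gives 0.38(19.1+t) = t, so 0.62·t = 0.38×19.1.
t* = 0.38×19.1/0.62 = 11.71 min.

11.7 min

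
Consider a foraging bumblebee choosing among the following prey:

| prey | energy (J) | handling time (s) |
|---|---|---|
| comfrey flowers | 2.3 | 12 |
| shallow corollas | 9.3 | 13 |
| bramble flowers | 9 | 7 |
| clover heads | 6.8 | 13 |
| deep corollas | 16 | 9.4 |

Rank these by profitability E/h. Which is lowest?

In descending order of E/h:
deep corollas: 16/9.4 = 1.7 J/s
bramble flowers: 9/7 = 1.29 J/s
shallow corollas: 9.3/13 = 0.715 J/s
clover heads: 6.8/13 = 0.523 J/s
comfrey flowers: 2.3/12 = 0.192 J/s

comfrey flowers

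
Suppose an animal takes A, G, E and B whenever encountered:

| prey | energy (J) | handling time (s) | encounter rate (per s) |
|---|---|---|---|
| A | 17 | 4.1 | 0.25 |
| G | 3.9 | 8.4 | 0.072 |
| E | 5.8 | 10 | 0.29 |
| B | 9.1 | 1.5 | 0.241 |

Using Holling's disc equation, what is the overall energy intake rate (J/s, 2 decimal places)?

R = (0.25×17 + 0.072×3.9 + 0.29×5.8 + 0.241×9.1) / (1 + 0.25×4.1 + 0.072×8.4 + 0.29×10 + 0.241×1.5) = 8.406/5.891 = 1.427 J/s.

1.43 J/s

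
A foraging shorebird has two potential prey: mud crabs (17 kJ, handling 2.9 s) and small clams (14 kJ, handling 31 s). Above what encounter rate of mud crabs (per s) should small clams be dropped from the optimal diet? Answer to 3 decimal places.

0.029 per s

Drop small clams once their profitability E₂/h₂ falls below the rate achievable on mud crabs alone: E₂/h₂ = λE₁/(1 + λh₁).
Solve for λ: λE₁h₂ = E₂(1 + λh₁) → λ(E₁h₂ − E₂h₁) = E₂ → λ = E₂/(E₁h₂ − E₂h₁).
λ = 14/(17×31 − 14×2.9) = 14/486.4 = 0.02878 per s.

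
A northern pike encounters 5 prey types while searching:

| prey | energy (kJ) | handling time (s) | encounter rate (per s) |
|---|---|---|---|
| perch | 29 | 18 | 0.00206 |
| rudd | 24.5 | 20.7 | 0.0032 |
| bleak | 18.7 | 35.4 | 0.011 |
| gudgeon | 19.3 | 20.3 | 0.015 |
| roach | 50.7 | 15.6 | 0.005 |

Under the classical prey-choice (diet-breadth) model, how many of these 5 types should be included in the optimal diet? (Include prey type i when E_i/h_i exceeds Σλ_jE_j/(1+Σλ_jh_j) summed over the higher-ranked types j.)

5

Rank by E/h (kJ/s): roach 3.25, perch 1.61, rudd 1.18, gudgeon 0.951, bleak 0.528. Include each in turn until the next type's E/h falls below the running intake rate.
Rate on top 1: 0.2352. perch: 1.61 > 0.2352 → include.
Rate on top 2: 0.2809. rudd: 1.18 > 0.2809 → include.
Rate on top 3: 0.3315. gudgeon: 0.951 > 0.3315 → include.
Rate on top 4: 0.4584. bleak: 0.528 > 0.4584 → include.
Optimal diet: roach, perch, rudd, gudgeon, bleak — 5 of 5 types.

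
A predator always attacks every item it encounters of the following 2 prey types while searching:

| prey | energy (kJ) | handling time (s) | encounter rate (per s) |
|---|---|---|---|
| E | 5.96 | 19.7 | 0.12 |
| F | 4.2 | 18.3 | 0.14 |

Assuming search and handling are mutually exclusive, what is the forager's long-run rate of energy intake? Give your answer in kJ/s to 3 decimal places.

R = (0.12×5.96 + 0.14×4.2) / (1 + 0.12×19.7 + 0.14×18.3) = 1.303/5.926 = 0.2199 kJ/s.

0.220 kJ/s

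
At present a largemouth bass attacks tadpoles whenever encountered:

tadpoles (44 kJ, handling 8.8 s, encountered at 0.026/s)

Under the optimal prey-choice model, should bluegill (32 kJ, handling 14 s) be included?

Yes

On tadpoles alone, R = ΣλE/(1+Σλh) = 1.144/1.229 = 0.931 kJ/s.
bluegill: E/h = 32/14 = 2.286 kJ/s.
Since 2.286 > R, including bluegill increases the long-run rate.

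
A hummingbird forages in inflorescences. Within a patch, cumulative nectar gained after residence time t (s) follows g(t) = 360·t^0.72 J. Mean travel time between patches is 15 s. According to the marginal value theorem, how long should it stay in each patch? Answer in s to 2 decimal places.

38.57 s

Maximise g(t)/(T+t): set derivative to zero → g'(t)(T+t) = g(t).
g'(t) = 0.72·360·t^-0.28. Setting 0.72·360·t^-0.28 = 360·t^0.72/(15+t) gives 0.72(15+t) = t, so 0.28·t = 0.72×15.
t* = 0.72×15/0.28 = 38.57 s.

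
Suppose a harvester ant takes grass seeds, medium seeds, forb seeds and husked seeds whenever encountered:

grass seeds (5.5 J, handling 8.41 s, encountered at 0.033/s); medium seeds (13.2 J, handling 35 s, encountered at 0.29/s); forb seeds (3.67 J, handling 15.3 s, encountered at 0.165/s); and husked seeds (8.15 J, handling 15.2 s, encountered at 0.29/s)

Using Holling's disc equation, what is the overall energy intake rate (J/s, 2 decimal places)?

0.38 J/s

R = Σλ_iE_i / (1 + Σλ_ih_i)
Numerator: 0.033×5.5 + 0.29×13.2 + 0.165×3.67 + 0.29×8.15 = 6.979
Denominator: 1 + 0.033×8.41 + 0.29×35 + 0.165×15.3 + 0.29×15.2 = 18.36
R = 6.979/18.36 = 0.3801 J/s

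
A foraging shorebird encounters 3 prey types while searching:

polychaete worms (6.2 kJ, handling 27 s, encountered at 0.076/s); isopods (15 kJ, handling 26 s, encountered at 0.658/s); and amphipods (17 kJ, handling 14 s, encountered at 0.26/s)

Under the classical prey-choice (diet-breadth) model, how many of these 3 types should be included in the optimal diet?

1

E/h in descending order: amphipods 1.21, isopods 0.577, polychaete worms 0.23 kJ/s. The optimal diet is the largest prefix of this list for which every included type satisfies E_i/h_i > R on the types above it.
Rate on top 1: 0.9526. isopods: 0.577 < 0.9526 → exclude; stop.
Optimal diet: amphipods — 1 of 3 types.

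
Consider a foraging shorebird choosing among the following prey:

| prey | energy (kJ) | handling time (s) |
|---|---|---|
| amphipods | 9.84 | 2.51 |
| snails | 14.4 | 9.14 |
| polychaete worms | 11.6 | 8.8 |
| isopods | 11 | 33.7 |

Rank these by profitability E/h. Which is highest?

Profitability E/h (kJ/s): amphipods = 9.84/2.51 = 3.92, snails = 14.4/9.14 = 1.58, polychaete worms = 11.6/8.8 = 1.32, isopods = 11/33.7 = 0.326.
Ranked: amphipods > snails > polychaete worms > isopods.

amphipods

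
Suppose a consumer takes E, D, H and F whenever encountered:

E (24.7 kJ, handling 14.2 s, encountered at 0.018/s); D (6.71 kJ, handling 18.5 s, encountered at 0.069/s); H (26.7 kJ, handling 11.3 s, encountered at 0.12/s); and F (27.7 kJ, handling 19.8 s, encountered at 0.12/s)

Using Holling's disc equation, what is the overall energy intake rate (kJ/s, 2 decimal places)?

R = (0.018×24.7 + 0.069×6.71 + 0.12×26.7 + 0.12×27.7) / (1 + 0.018×14.2 + 0.069×18.5 + 0.12×11.3 + 0.12×19.8) = 7.436/6.264 = 1.187 kJ/s.

1.19 kJ/s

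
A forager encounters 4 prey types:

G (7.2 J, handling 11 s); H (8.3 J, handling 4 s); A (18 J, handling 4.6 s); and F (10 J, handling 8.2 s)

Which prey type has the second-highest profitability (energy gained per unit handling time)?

In descending order of E/h:
A: 18/4.6 = 3.91 J/s
H: 8.3/4 = 2.08 J/s
F: 10/8.2 = 1.22 J/s
G: 7.2/11 = 0.655 J/s

H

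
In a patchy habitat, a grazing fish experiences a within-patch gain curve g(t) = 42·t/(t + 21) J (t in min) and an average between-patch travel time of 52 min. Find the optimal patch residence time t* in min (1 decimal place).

Optimal t* satisfies g'(t*) = g(t*)/(T + t*).
g'(t) = 42·21/(t + 21)². Setting 42·21/(t+21)² = 42t/[(t+21)(52+t)] gives 21(52+t) = t(t+21), so t² = 21×52 = 1092.
t* = √1092 = 33.05 min.

33.0 min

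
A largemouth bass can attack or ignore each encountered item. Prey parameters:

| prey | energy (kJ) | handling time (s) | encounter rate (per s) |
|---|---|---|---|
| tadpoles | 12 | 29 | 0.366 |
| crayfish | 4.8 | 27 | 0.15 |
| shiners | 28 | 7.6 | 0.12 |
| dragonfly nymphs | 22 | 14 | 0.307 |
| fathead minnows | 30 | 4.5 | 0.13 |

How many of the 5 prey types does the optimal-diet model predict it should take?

Profitabilities (E/h, kJ/s): fathead minnows 6.67, shiners 3.68, dragonfly nymphs 1.57, tadpoles 0.414, crayfish 0.178. Add prey in this order while the next type's profitability exceeds the intake rate on those already taken.
Rate on top 1: 2.461. shiners: 3.68 > 2.461 → include.
Rate on top 2: 2.907. dragonfly nymphs: 1.57 < 2.907 → exclude; stop.
Optimal diet: fathead minnows, shiners — 2 of 5 types.

2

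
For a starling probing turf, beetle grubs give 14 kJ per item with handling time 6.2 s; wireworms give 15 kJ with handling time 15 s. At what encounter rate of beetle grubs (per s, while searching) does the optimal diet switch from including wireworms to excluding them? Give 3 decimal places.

0.128 per s

The zero-one rule: include wireworms iff E₂/h₂ > λE₁/(1+λh₁). Equality gives the switch point.
λE₁h₂ = E₂ + λE₂h₁ ⇒ λ = E₂/(E₁h₂ − E₂h₁) = 15/(210 − 93) = 0.1282 per s.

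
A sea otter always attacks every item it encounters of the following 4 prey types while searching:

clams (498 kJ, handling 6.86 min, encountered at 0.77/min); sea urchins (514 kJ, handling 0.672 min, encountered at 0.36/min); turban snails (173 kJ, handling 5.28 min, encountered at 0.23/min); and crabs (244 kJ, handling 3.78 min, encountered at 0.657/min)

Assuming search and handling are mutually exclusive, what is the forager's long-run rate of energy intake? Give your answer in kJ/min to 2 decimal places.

75.19 kJ/min

Energy encountered per unit search time: 0.77×498 + 0.36×514 + 0.23×173 + 0.657×244 = 768.6 kJ/min.
Handling time per unit search time: 0.77×6.86 + 0.36×0.672 + 0.23×5.28 + 0.657×3.78 = 9.222.
Rate = 768.6/(1 + 9.222) = 75.19 kJ/min.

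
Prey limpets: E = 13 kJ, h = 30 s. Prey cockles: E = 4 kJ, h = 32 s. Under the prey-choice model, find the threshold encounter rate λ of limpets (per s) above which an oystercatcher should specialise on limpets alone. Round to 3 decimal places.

0.014 per s

Drop cockles once their profitability E₂/h₂ falls below the rate achievable on limpets alone: E₂/h₂ = λE₁/(1 + λh₁).
Solve for λ: λE₁h₂ = E₂(1 + λh₁) → λ(E₁h₂ − E₂h₁) = E₂ → λ = E₂/(E₁h₂ − E₂h₁).
λ = 4/(13×32 − 4×30) = 4/296 = 0.01351 per s.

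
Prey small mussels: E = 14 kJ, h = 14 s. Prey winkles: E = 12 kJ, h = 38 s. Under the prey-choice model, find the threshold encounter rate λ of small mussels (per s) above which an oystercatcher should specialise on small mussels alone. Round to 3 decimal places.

0.033 per s

Drop winkles once their profitability E₂/h₂ falls below the rate achievable on small mussels alone: E₂/h₂ = λE₁/(1 + λh₁).
Solve for λ: λE₁h₂ = E₂(1 + λh₁) → λ(E₁h₂ − E₂h₁) = E₂ → λ = E₂/(E₁h₂ − E₂h₁).
λ = 12/(14×38 − 12×14) = 12/364 = 0.03297 per s.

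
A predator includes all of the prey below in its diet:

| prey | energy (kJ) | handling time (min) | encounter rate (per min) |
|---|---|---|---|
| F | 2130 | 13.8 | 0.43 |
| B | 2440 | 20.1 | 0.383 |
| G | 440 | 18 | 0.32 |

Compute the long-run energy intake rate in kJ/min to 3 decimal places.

97.646 kJ/min

Energy encountered per unit search time: 0.43×2130 + 0.383×2440 + 0.32×440 = 1991 kJ/min.
Handling time per unit search time: 0.43×13.8 + 0.383×20.1 + 0.32×18 = 19.39.
Rate = 1991/(1 + 19.39) = 97.65 kJ/min.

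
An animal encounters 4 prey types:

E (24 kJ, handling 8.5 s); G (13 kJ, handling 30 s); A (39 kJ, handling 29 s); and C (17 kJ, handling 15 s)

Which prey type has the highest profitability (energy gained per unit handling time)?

E

In descending order of E/h:
E: 24/8.5 = 2.82 kJ/s
A: 39/29 = 1.34 kJ/s
C: 17/15 = 1.13 kJ/s
G: 13/30 = 0.433 kJ/s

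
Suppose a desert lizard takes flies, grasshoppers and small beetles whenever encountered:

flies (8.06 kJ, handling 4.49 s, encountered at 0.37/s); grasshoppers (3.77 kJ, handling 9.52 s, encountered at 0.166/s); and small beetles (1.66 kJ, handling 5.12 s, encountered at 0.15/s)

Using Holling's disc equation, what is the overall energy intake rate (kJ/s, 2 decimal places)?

0.77 kJ/s

Energy encountered per unit search time: 0.37×8.06 + 0.166×3.77 + 0.15×1.66 = 3.857 kJ/s.
Handling time per unit search time: 0.37×4.49 + 0.166×9.52 + 0.15×5.12 = 4.01.
Rate = 3.857/(1 + 4.01) = 0.7699 kJ/s.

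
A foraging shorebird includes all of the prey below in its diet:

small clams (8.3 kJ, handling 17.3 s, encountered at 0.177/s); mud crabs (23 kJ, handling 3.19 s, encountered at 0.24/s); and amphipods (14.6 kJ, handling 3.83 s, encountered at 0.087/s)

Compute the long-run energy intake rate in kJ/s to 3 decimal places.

1.600 kJ/s

R = (0.177×8.3 + 0.24×23 + 0.087×14.6) / (1 + 0.177×17.3 + 0.24×3.19 + 0.087×3.83) = 8.259/5.161 = 1.6 kJ/s.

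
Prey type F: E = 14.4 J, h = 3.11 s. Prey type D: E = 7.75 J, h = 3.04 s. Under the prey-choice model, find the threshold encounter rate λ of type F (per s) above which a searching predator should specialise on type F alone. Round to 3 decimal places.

0.394 per s

Drop type D once their profitability E₂/h₂ falls below the rate achievable on type F alone: E₂/h₂ = λE₁/(1 + λh₁).
Solve for λ: λE₁h₂ = E₂(1 + λh₁) → λ(E₁h₂ − E₂h₁) = E₂ → λ = E₂/(E₁h₂ − E₂h₁).
λ = 7.75/(14.4×3.04 − 7.75×3.11) = 7.75/19.67 = 0.3939 per s.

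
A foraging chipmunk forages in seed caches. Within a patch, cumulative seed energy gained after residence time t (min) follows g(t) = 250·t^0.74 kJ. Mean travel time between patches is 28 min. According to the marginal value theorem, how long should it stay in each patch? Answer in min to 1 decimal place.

By the marginal value theorem, leave when the instantaneous gain rate g'(t) equals the habitat-wide average g(t)/(T + t).
g'(t) = 0.74·250·t^-0.26. Setting 0.74·250·t^-0.26 = 250·t^0.74/(28+t) gives 0.74(28+t) = t, so 0.26·t = 0.74×28.
t* = 0.74×28/0.26 = 79.69 min.

79.7 min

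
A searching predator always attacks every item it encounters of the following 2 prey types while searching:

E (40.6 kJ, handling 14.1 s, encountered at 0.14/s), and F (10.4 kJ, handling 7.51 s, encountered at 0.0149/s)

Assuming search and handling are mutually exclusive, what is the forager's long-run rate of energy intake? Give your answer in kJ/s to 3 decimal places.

R = (0.14×40.6 + 0.0149×10.4) / (1 + 0.14×14.1 + 0.0149×7.51) = 5.839/3.086 = 1.892 kJ/s.

1.892 kJ/s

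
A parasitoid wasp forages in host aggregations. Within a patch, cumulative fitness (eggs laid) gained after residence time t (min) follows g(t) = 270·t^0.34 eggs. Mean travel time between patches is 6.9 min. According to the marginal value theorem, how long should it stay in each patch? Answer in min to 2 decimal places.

Maximise g(t)/(T+t): set derivative to zero → g'(t)(T+t) = g(t).
g'(t) = 0.34·270·t^-0.66. Setting 0.34·270·t^-0.66 = 270·t^0.34/(6.9+t) gives 0.34(6.9+t) = t, so 0.66·t = 0.34×6.9.
t* = 0.34×6.9/0.66 = 3.555 min.

3.55 min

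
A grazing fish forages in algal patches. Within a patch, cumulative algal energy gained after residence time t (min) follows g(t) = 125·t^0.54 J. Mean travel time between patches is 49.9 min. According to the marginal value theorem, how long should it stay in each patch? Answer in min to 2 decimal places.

Optimal t* satisfies g'(t*) = g(t*)/(T + t*).
g'(t) = 0.54·125·t^-0.46. Setting 0.54·125·t^-0.46 = 125·t^0.54/(49.9+t) gives 0.54(49.9+t) = t, so 0.46·t = 0.54×49.9.
t* = 0.54×49.9/0.46 = 58.58 min.

58.58 min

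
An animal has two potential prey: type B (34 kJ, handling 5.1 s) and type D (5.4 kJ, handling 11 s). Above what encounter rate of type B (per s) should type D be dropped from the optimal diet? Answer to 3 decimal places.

At the threshold, the rate on type B alone equals the profitability of type D: λ·34/(1 + λ·5.1) = 5.4/11 = 0.4909.
Rearranging, λ(34 − 0.4909×5.1) = 0.4909, so λ = 0.4909/31.5 = 0.01559 per s.

0.016 per s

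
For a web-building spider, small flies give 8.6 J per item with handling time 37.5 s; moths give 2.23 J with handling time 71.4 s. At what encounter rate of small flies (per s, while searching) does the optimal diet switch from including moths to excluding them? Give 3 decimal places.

0.004 per s

Drop moths once their profitability E₂/h₂ falls below the rate achievable on small flies alone: E₂/h₂ = λE₁/(1 + λh₁).
Solve for λ: λE₁h₂ = E₂(1 + λh₁) → λ(E₁h₂ − E₂h₁) = E₂ → λ = E₂/(E₁h₂ − E₂h₁).
λ = 2.23/(8.6×71.4 − 2.23×37.5) = 2.23/530.4 = 0.004204 per s.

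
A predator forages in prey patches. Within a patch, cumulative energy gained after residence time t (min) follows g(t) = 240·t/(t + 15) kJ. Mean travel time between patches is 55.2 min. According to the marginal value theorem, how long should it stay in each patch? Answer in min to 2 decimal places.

28.77 min

Maximise g(t)/(T+t): set derivative to zero → g'(t)(T+t) = g(t).
g'(t) = 240·15/(t + 15)². Setting 240·15/(t+15)² = 240t/[(t+15)(55.2+t)] gives 15(55.2+t) = t(t+15), so t² = 15×55.2 = 828.
t* = √828 = 28.77 min.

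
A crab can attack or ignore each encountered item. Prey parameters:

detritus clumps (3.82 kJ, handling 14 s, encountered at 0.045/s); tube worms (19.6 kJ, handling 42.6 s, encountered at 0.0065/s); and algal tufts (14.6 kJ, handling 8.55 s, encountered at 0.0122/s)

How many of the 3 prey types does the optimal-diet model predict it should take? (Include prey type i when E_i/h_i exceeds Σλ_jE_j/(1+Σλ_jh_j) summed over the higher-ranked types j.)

3

E/h in descending order: algal tufts 1.71, tube worms 0.46, detritus clumps 0.273 kJ/s. The optimal diet is the largest prefix of this list for which every included type satisfies E_i/h_i > R on the types above it.
Rate on top 1: 0.1613. tube worms: 0.46 > 0.1613 → include.
Rate on top 2: 0.2212. detritus clumps: 0.273 > 0.2212 → include.
Optimal diet: algal tufts, tube worms, detritus clumps — 3 of 3 types.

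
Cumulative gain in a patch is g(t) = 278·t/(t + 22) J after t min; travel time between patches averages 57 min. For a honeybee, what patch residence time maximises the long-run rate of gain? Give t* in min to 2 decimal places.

35.41 min

Maximise g(t)/(T+t): set derivative to zero → g'(t)(T+t) = g(t).
g'(t) = 278·22/(t + 22)². Setting 278·22/(t+22)² = 278t/[(t+22)(57+t)] gives 22(57+t) = t(t+22), so t² = 22×57 = 1254.
t* = √1254 = 35.41 min.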